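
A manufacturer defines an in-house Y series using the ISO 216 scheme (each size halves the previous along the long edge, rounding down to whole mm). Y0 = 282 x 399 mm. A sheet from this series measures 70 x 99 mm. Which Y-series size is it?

Y4

Y0: 282 × 399 mm
Y1: 199 × 282 mm
Y2: 141 × 199 mm
Y3: 99 × 141 mm
Y4: 70 × 99 mm
Y5: 49 × 70 mm
→ matches Y4.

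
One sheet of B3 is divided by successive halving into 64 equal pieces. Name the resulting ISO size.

64 = 2^6, so 6 halving steps.
B3 → B4 → … → B9 after 6 steps.

B9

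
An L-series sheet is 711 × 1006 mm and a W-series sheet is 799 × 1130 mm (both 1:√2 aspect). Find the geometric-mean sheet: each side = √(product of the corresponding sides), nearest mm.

Short side: √(711 · 799) = √568089 ≈ 753.7 → 754 mm
Long side: √(1006 · 1130) = √1136780 ≈ 1066.2 → 1066 mm

754 × 1066 mm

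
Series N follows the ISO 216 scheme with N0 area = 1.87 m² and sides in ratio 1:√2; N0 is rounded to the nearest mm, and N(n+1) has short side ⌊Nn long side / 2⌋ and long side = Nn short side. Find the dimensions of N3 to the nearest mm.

406 × 575 mm

Let N0's short side be w mm. w · w√2 = 1.87 m² = 1,870,000 mm², so w ≈ 1149.9 mm and w√2 ≈ 1626.2 mm → N0 = 1150 × 1626 mm.
N1: ⌊1626/2⌋ × 1150 = 813 × 1150 mm
N2: ⌊1150/2⌋ × 813 = 575 × 813 mm
N3: ⌊813/2⌋ × 575 = 406 × 575 mm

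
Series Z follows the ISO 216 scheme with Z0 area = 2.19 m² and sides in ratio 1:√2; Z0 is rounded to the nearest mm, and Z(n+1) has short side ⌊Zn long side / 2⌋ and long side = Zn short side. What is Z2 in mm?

622 × 880 mm

Let Z0's short side be w mm. w · w√2 = 2.19 m² = 2,190,000 mm², so w ≈ 1244.4 mm and w√2 ≈ 1759.9 mm → Z0 = 1244 × 1760 mm.
Z1: ⌊1760/2⌋ × 1244 = 880 × 1244 mm
Z2: ⌊1244/2⌋ × 880 = 622 × 880 mm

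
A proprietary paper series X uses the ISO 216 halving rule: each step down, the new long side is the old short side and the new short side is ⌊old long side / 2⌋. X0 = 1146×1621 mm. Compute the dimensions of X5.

X1 = 810 × 1146 mm (from X0 by 1 halving).
X2: ⌊1146/2⌋ × 810 = 573 × 810 mm
X3: ⌊810/2⌋ × 573 = 405 × 573 mm
X4: ⌊573/2⌋ × 405 = 286 × 405 mm
X5: ⌊405/2⌋ × 286 = 202 × 286 mm

202 × 286 mm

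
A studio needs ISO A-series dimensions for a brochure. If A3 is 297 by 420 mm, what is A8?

A4: ⌊420/2⌋ × 297 = 210 × 297 mm
A5: ⌊297/2⌋ × 210 = 148 × 210 mm
A6: ⌊210/2⌋ × 148 = 105 × 148 mm
A7: ⌊148/2⌋ × 105 = 74 × 105 mm
A8: ⌊105/2⌋ × 74 = 52 × 74 mm

52 × 74 mm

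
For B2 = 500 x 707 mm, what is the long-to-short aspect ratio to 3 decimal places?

707 / 500 = 1.414
Matches √2 ≈ 1.414 — the ISO 216 defining ratio.

1.414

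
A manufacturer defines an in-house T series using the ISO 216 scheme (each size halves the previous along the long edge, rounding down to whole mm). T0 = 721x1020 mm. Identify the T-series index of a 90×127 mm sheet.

T0: 721 × 1020 mm
T1: 510 × 721 mm
T2: 360 × 510 mm
T3: 255 × 360 mm
T4: 180 × 255 mm
T5: 127 × 180 mm
T6: 90 × 127 mm
T7: 63 × 90 mm
→ matches T6.

T6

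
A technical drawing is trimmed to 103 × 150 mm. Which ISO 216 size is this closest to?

Aspect ratio 150/103 ≈ 1.456 (ISO target is √2 ≈ 1.414).
In the A-series (A0 area = 1 m²): A6 = 105 × 148 mm.
Off by 4 mm total — nearest standard size.

A6 (105 × 148 mm)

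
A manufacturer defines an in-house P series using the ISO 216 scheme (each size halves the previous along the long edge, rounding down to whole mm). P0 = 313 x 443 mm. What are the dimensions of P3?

110 × 156 mm

P1: ⌊443/2⌋ × 313 = 221 × 313 mm
P2: ⌊313/2⌋ × 221 = 156 × 221 mm
P3: ⌊221/2⌋ × 156 = 110 × 156 mm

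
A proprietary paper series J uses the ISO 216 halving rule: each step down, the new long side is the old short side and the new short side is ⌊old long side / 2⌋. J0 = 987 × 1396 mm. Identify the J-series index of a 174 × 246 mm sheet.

J5

J0: 987 × 1396 mm
J1: 698 × 987 mm
J2: 493 × 698 mm
J3: 349 × 493 mm
J4: 246 × 349 mm
J5: 174 × 246 mm
J6: 123 × 174 mm
→ matches J5.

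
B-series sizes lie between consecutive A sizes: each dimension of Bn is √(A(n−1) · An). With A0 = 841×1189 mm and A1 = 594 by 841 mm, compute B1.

Short side: √(841 · 594) = √499554 ≈ 706.8 → 707 mm
Long side: √(1189 · 841) = √999949 ≈ 1000.0 → 1000 mm

707 × 1000 mm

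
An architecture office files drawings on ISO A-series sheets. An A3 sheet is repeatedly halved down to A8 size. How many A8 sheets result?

32

Each ISO step halves the sheet: 1 × A3 → 2 × A4 → 4 × A5 → 8 × A6 → …
From A3 to A8 is 5 halving steps: 2^5 = 32.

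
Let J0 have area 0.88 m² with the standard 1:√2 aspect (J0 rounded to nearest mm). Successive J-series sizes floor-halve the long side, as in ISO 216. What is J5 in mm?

Let J0's short side be w mm. w · w√2 = 0.88 m² = 880,000 mm², so w ≈ 788.8 mm and w√2 ≈ 1115.6 mm → J0 = 789 × 1116 mm.
J1: ⌊1116/2⌋ × 789 = 558 × 789 mm
J2: ⌊789/2⌋ × 558 = 394 × 558 mm
J3: ⌊558/2⌋ × 394 = 279 × 394 mm
J4: ⌊394/2⌋ × 279 = 197 × 279 mm
J5: ⌊279/2⌋ × 197 = 139 × 197 mm

139 × 197 mm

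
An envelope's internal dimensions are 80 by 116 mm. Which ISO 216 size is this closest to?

Aspect ratio 116/80 ≈ 1.450 (ISO target is √2 ≈ 1.414).
In the C-series (envelope sizes, between A and B): C7 = 81 × 114 mm.
Off by 3 mm total — nearest standard size.

C7 (81 × 114 mm)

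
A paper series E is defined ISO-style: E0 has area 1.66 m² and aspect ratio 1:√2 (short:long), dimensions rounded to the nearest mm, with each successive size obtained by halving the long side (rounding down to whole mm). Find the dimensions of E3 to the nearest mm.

383 × 541 mm

Let E0's short side be w mm. w · w√2 = 1.66 m² = 1,660,000 mm², so w ≈ 1083.4 mm and w√2 ≈ 1532.2 mm → E0 = 1083 × 1532 mm.
E1: ⌊1532/2⌋ × 1083 = 766 × 1083 mm
E2: ⌊1083/2⌋ × 766 = 541 × 766 mm
E3: ⌊766/2⌋ × 541 = 383 × 541 mm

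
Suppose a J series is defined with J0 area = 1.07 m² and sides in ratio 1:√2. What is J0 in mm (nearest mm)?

Let the short side be w mm. Then w · w√2 = 1.07 m² = 1,070,000 mm².
w² = 1,070,000/√2, so w ≈ 869.8 mm; long side = w√2 ≈ 1230.1 mm.

870 × 1230 mm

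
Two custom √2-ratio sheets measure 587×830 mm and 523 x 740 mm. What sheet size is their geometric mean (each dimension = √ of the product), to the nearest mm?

554 × 784 mm

Short side: √(587 · 523) = √307001 ≈ 554.1 → 554 mm
Long side: √(830 · 740) = √614200 ≈ 783.7 → 784 mm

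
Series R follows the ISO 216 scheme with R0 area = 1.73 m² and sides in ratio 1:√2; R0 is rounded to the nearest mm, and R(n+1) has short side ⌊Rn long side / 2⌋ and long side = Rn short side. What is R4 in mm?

Let R0's short side be w mm. w · w√2 = 1.73 m² = 1,730,000 mm², so w ≈ 1106.0 mm and w√2 ≈ 1564.2 mm → R0 = 1106 × 1564 mm.
R1: ⌊1564/2⌋ × 1106 = 782 × 1106 mm
R2: ⌊1106/2⌋ × 782 = 553 × 782 mm
R3: ⌊782/2⌋ × 553 = 391 × 553 mm
R4: ⌊553/2⌋ × 391 = 276 × 391 mm

276 × 391 mm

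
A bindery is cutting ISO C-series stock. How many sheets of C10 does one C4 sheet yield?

64

C4 = 229 × 324 mm; C10 = 28 × 40 mm.
Each halving step doubles the count; 6 steps from C4 to C10.
2^6 = 64.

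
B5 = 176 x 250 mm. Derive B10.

B6: ⌊250/2⌋ × 176 = 125 × 176 mm
B7: ⌊176/2⌋ × 125 = 88 × 125 mm
B8: ⌊125/2⌋ × 88 = 62 × 88 mm
B9: ⌊88/2⌋ × 62 = 44 × 62 mm
B10: ⌊62/2⌋ × 44 = 31 × 44 mm

31 × 44 mm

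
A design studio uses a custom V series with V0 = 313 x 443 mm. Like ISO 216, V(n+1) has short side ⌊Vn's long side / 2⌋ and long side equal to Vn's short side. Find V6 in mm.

V1: ⌊443/2⌋ × 313 = 221 × 313 mm
V2: ⌊313/2⌋ × 221 = 156 × 221 mm
V3: ⌊221/2⌋ × 156 = 110 × 156 mm
V4: ⌊156/2⌋ × 110 = 78 × 110 mm
V5: ⌊110/2⌋ × 78 = 55 × 78 mm
V6: ⌊78/2⌋ × 55 = 39 × 55 mm

39 × 55 mm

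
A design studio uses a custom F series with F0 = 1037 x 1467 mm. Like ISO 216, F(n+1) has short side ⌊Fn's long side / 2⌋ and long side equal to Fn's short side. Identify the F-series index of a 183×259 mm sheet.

F0: 1037 × 1467 mm
F1: 733 × 1037 mm
F2: 518 × 733 mm
F3: 366 × 518 mm
F4: 259 × 366 mm
F5: 183 × 259 mm
F6: 129 × 183 mm
→ matches F5.

F5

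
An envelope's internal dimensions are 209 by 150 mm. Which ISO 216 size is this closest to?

Aspect ratio 209/150 ≈ 1.393 (ISO target is √2 ≈ 1.414).
In the A-series (A0 area = 1 m²): A5 = 148 × 210 mm.
Off by 3 mm total — nearest standard size.

A5 (148 × 210 mm)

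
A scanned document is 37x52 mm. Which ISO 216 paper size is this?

Aspect ratio 52/37 ≈ 1.405 — close to the ISO √2 ≈ 1.414.
In the A-series (A0 area = 1 m²): A9 = 37 × 52 mm.

A9 (37 × 52 mm)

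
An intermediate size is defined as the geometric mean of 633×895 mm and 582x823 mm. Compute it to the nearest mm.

Short side: √(633 · 582) = √368406 ≈ 607.0 → 607 mm
Long side: √(895 · 823) = √736585 ≈ 858.2 → 858 mm

607 × 858 mm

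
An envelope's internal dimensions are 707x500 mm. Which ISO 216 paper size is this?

B2 (500 × 707 mm)

Aspect ratio 707/500 ≈ 1.414 — close to the ISO √2 ≈ 1.414.
In the B-series (B0 = 1000 × 1414 mm): B2 = 500 × 707 mm.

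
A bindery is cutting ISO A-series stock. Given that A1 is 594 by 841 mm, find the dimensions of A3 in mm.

297 × 420 mm

A2: ⌊841/2⌋ × 594 = 420 × 594 mm
A3: ⌊594/2⌋ × 420 = 297 × 420 mm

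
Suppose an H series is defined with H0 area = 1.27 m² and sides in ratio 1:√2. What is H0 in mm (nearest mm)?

Let the short side be w mm. Then w · w√2 = 1.27 m² = 1,270,000 mm².
w² = 1,270,000/√2, so w ≈ 947.6 mm; long side = w√2 ≈ 1340.2 mm.

948 × 1340 mm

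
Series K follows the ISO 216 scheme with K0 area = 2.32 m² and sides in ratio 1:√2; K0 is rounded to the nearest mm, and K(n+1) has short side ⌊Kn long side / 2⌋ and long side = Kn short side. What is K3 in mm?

Let K0's short side be w mm. w · w√2 = 2.32 m² = 2,320,000 mm², so w ≈ 1280.8 mm and w√2 ≈ 1811.3 mm → K0 = 1281 × 1811 mm.
K1: ⌊1811/2⌋ × 1281 = 905 × 1281 mm
K2: ⌊1281/2⌋ × 905 = 640 × 905 mm
K3: ⌊905/2⌋ × 640 = 452 × 640 mm

452 × 640 mm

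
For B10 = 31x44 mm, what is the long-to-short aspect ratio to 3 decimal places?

44 / 31 = 1.419
ISO 216 targets √2 ≈ 1.414; the +0.005 deviation is from mm rounding.

1.419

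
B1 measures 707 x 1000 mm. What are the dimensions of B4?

B2: ⌊1000/2⌋ × 707 = 500 × 707 mm
B3: ⌊707/2⌋ × 500 = 353 × 500 mm
B4: ⌊500/2⌋ × 353 = 250 × 353 mm

250 × 353 mm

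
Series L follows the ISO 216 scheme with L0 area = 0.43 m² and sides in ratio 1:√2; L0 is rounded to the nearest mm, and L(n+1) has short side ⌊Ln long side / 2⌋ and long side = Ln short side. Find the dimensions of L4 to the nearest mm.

Let L0's short side be w mm. w · w√2 = 0.43 m² = 430,000 mm², so w ≈ 551.4 mm and w√2 ≈ 779.8 mm → L0 = 551 × 780 mm.
L1: ⌊780/2⌋ × 551 = 390 × 551 mm
L2: ⌊551/2⌋ × 390 = 275 × 390 mm
L3: ⌊390/2⌋ × 275 = 195 × 275 mm
L4: ⌊275/2⌋ × 195 = 137 × 195 mm

137 × 195 mm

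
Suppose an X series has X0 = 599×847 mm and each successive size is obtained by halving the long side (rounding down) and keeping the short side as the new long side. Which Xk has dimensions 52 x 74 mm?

X7

X0: 599 × 847 mm
X1: 423 × 599 mm
X2: 299 × 423 mm
X3: 211 × 299 mm
X4: 149 × 211 mm
X5: 105 × 149 mm
X6: 74 × 105 mm
X7: 52 × 74 mm
X8: 37 × 52 mm
→ matches X7.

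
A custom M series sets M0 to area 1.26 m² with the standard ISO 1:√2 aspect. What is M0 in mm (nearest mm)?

944 × 1335 mm

Let the short side be w mm. Then w · w√2 = 1.26 m² = 1,260,000 mm².
w² = 1,260,000/√2, so w ≈ 943.9 mm; long side = w√2 ≈ 1334.9 mm.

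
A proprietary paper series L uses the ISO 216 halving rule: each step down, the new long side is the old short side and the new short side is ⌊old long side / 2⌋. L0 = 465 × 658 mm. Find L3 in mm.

164 × 232 mm

L1: ⌊658/2⌋ × 465 = 329 × 465 mm
L2: ⌊465/2⌋ × 329 = 232 × 329 mm
L3: ⌊329/2⌋ × 232 = 164 × 232 mm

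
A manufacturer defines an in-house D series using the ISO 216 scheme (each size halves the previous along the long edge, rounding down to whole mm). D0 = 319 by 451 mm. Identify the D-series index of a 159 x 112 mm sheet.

D3

D0: 319 × 451 mm
D1: 225 × 319 mm
D2: 159 × 225 mm
D3: 112 × 159 mm
D4: 79 × 112 mm
→ matches D3.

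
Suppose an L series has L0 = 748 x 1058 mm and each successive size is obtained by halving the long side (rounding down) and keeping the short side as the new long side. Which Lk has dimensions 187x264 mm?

L0: 748 × 1058 mm
L1: 529 × 748 mm
L2: 374 × 529 mm
L3: 264 × 374 mm
L4: 187 × 264 mm
L5: 132 × 187 mm
→ matches L4.

L4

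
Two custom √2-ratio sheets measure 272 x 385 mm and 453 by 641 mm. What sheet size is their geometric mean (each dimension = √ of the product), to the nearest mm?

Short side: √(272 · 453) = √123216 ≈ 351.0 → 351 mm
Long side: √(385 · 641) = √246785 ≈ 496.8 → 497 mm

351 × 497 mm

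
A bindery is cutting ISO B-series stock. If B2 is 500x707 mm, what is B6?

125 × 176 mm

B3: ⌊707/2⌋ × 500 = 353 × 500 mm
B4: ⌊500/2⌋ × 353 = 250 × 353 mm
B5: ⌊353/2⌋ × 250 = 176 × 250 mm
B6: ⌊250/2⌋ × 176 = 125 × 176 mm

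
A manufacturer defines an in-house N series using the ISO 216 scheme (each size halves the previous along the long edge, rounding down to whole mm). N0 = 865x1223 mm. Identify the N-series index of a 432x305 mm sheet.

N3

N0: 865 × 1223 mm
N1: 611 × 865 mm
N2: 432 × 611 mm
N3: 305 × 432 mm
N4: 216 × 305 mm
→ matches N3.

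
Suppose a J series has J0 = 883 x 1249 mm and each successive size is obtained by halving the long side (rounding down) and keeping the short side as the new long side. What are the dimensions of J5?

156 × 220 mm

J1 = 624 × 883 mm (from J0 by 1 halving).
J2: ⌊883/2⌋ × 624 = 441 × 624 mm
J3: ⌊624/2⌋ × 441 = 312 × 441 mm
J4: ⌊441/2⌋ × 312 = 220 × 312 mm
J5: ⌊312/2⌋ × 220 = 156 × 220 mm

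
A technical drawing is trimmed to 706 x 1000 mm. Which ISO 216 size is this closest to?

B1 (707 × 1000 mm)

Aspect ratio 1000/706 ≈ 1.416 — close to the ISO √2 ≈ 1.414.
In the B-series (B0 = 1000 × 1414 mm): B1 = 707 × 1000 mm.
Off by 1 mm total — nearest standard size.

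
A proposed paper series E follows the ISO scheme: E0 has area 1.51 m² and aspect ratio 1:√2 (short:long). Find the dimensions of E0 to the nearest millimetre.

Let the short side be w mm. Then w · w√2 = 1.51 m² = 1,510,000 mm².
w² = 1,510,000/√2, so w ≈ 1033.3 mm; long side = w√2 ≈ 1461.3 mm.

1033 × 1461 mm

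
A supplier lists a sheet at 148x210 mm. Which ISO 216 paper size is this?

A5 (148 × 210 mm)

Aspect ratio 210/148 ≈ 1.419 — close to the ISO √2 ≈ 1.414.
In the A-series (A0 area = 1 m²): A5 = 148 × 210 mm.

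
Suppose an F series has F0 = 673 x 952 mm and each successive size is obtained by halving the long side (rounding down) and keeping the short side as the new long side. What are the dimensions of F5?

F1: ⌊952/2⌋ × 673 = 476 × 673 mm
F2: ⌊673/2⌋ × 476 = 336 × 476 mm
F3: ⌊476/2⌋ × 336 = 238 × 336 mm
F4: ⌊336/2⌋ × 238 = 168 × 238 mm
F5: ⌊238/2⌋ × 168 = 119 × 168 mm

119 × 168 mm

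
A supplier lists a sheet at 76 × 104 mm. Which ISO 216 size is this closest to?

Aspect ratio 104/76 ≈ 1.368 (ISO target is √2 ≈ 1.414).
In the A-series (A0 area = 1 m²): A7 = 74 × 105 mm.
Off by 3 mm total — nearest standard size.

A7 (74 × 105 mm)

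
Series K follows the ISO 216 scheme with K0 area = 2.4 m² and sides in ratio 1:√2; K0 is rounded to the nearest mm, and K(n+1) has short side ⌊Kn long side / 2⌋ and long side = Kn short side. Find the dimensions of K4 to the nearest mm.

325 × 460 mm

Let K0's short side be w mm. w · w√2 = 2.4 m² = 2,400,000 mm², so w ≈ 1302.7 mm and w√2 ≈ 1842.3 mm → K0 = 1303 × 1842 mm.
K1: ⌊1842/2⌋ × 1303 = 921 × 1303 mm
K2: ⌊1303/2⌋ × 921 = 651 × 921 mm
K3: ⌊921/2⌋ × 651 = 460 × 651 mm
K4: ⌊651/2⌋ × 460 = 325 × 460 mm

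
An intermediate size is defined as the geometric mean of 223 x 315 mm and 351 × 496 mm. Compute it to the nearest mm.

Short side: √(223 · 351) = √78273 ≈ 279.8 → 280 mm
Long side: √(315 · 496) = √156240 ≈ 395.3 → 395 mm

280 × 395 mm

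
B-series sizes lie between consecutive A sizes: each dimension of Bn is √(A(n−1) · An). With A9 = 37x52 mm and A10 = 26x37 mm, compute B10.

31 × 44 mm

Short side: √(37 · 26) = √962 ≈ 31.0 → 31 mm
Long side: √(52 · 37) = √1924 ≈ 43.9 → 44 mm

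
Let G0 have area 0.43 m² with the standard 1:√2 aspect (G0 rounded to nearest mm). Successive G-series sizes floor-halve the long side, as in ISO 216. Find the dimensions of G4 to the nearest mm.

137 × 195 mm

Let G0's short side be w mm. w · w√2 = 0.43 m² = 430,000 mm², so w ≈ 551.4 mm and w√2 ≈ 779.8 mm → G0 = 551 × 780 mm.
G1: ⌊780/2⌋ × 551 = 390 × 551 mm
G2: ⌊551/2⌋ × 390 = 275 × 390 mm
G3: ⌊390/2⌋ × 275 = 195 × 275 mm
G4: ⌊275/2⌋ × 195 = 137 × 195 mm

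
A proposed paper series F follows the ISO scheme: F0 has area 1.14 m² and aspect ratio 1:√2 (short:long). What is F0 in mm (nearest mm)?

898 × 1270 mm

Let the short side be w mm. Then w · w√2 = 1.14 m² = 1,140,000 mm².
w² = 1,140,000/√2, so w ≈ 897.8 mm; long side = w√2 ≈ 1269.7 mm.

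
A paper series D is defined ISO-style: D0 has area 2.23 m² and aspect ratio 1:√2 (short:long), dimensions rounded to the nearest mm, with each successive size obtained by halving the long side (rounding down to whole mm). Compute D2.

628 × 888 mm

Let D0's short side be w mm. w · w√2 = 2.23 m² = 2,230,000 mm², so w ≈ 1255.7 mm and w√2 ≈ 1775.9 mm → D0 = 1256 × 1776 mm.
D1: ⌊1776/2⌋ × 1256 = 888 × 1256 mm
D2: ⌊1256/2⌋ × 888 = 628 × 888 mm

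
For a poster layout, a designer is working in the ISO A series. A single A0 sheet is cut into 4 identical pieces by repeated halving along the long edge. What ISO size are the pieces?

4 = 2^2, so 2 halving steps.
A0 → A1 → … → A2 after 2 steps.

A2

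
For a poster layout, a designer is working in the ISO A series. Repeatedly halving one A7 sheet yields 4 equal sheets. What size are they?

A9

4 = 2^2, so 2 halving steps.
A7 → A8 → … → A9 after 2 steps.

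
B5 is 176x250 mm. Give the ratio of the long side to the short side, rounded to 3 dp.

1.420

250 / 176 = 1.420
ISO 216 targets √2 ≈ 1.414; the +0.006 deviation is from mm rounding.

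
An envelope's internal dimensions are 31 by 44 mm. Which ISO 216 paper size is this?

B10 (31 × 44 mm)

Aspect ratio 44/31 ≈ 1.419 — close to the ISO √2 ≈ 1.414.
In the B-series (B0 = 1000 × 1414 mm): B10 = 31 × 44 mm.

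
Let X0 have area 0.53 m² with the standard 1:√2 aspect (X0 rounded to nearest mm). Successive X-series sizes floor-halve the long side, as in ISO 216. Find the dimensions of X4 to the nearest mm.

Let X0's short side be w mm. w · w√2 = 0.53 m² = 530,000 mm², so w ≈ 612.2 mm and w√2 ≈ 865.8 mm → X0 = 612 × 866 mm.
X1: ⌊866/2⌋ × 612 = 433 × 612 mm
X2: ⌊612/2⌋ × 433 = 306 × 433 mm
X3: ⌊433/2⌋ × 306 = 216 × 306 mm
X4: ⌊306/2⌋ × 216 = 153 × 216 mm

153 × 216 mm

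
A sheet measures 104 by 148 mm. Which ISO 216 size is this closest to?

Aspect ratio 148/104 ≈ 1.423 — close to the ISO √2 ≈ 1.414.
In the A-series (A0 area = 1 m²): A6 = 105 × 148 mm.
Off by 1 mm total — nearest standard size.

A6 (105 × 148 mm)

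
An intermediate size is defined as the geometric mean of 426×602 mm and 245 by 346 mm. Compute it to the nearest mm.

Short side: √(426 · 245) = √104370 ≈ 323.1 → 323 mm
Long side: √(602 · 346) = √208292 ≈ 456.4 → 456 mm

323 × 456 mm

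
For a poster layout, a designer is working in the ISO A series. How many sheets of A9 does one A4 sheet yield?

Each ISO step halves the sheet: 1 × A4 → 2 × A5 → 4 × A6 → 8 × A7 → …
From A4 to A9 is 5 halving steps: 2^5 = 32.

32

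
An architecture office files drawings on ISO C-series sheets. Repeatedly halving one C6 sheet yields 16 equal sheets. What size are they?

C10

16 = 2^4, so 4 halving steps.
C6 → C7 → … → C10 after 4 steps.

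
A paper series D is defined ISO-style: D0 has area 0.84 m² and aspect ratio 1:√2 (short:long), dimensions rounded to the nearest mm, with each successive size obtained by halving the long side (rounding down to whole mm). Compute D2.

385 × 545 mm

Let D0's short side be w mm. w · w√2 = 0.84 m² = 840,000 mm², so w ≈ 770.7 mm and w√2 ≈ 1089.9 mm → D0 = 771 × 1090 mm.
D1: ⌊1090/2⌋ × 771 = 545 × 771 mm
D2: ⌊771/2⌋ × 545 = 385 × 545 mm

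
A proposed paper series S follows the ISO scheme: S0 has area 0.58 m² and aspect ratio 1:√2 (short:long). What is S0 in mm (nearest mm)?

Let the short side be w mm. Then w · w√2 = 0.58 m² = 580,000 mm².
w² = 580,000/√2, so w ≈ 640.4 mm; long side = w√2 ≈ 905.7 mm.

640 × 906 mm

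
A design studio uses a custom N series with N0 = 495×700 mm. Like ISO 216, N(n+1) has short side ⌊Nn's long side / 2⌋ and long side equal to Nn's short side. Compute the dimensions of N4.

123 × 175 mm

N1: ⌊700/2⌋ × 495 = 350 × 495 mm
N2: ⌊495/2⌋ × 350 = 247 × 350 mm
N3: ⌊350/2⌋ × 247 = 175 × 247 mm
N4: ⌊247/2⌋ × 175 = 123 × 175 mm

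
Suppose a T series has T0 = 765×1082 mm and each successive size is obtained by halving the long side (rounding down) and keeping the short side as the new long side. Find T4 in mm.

T1: ⌊1082/2⌋ × 765 = 541 × 765 mm
T2: ⌊765/2⌋ × 541 = 382 × 541 mm
T3: ⌊541/2⌋ × 382 = 270 × 382 mm
T4: ⌊382/2⌋ × 270 = 191 × 270 mm

191 × 270 mm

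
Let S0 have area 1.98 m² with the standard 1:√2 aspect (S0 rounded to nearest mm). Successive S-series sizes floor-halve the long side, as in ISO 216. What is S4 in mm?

295 × 418 mm

Let S0's short side be w mm. w · w√2 = 1.98 m² = 1,980,000 mm², so w ≈ 1183.2 mm and w√2 ≈ 1673.4 mm → S0 = 1183 × 1673 mm.
S1: ⌊1673/2⌋ × 1183 = 836 × 1183 mm
S2: ⌊1183/2⌋ × 836 = 591 × 836 mm
S3: ⌊836/2⌋ × 591 = 418 × 591 mm
S4: ⌊591/2⌋ × 418 = 295 × 418 mm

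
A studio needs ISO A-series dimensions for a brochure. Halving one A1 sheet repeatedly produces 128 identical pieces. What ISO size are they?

128 = 2^7, so 7 halving steps.
A1 → A2 → … → A8 after 7 steps.

A8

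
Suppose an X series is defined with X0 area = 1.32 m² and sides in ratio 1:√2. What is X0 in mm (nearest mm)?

Let the short side be w mm. Then w · w√2 = 1.32 m² = 1,320,000 mm².
w² = 1,320,000/√2, so w ≈ 966.1 mm; long side = w√2 ≈ 1366.3 mm.

966 × 1366 mm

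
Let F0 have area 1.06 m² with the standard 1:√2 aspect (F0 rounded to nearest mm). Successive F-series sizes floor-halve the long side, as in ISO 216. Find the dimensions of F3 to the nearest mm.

306 × 433 mm

Let F0's short side be w mm. w · w√2 = 1.06 m² = 1,060,000 mm², so w ≈ 865.8 mm and w√2 ≈ 1224.4 mm → F0 = 866 × 1224 mm.
F1: ⌊1224/2⌋ × 866 = 612 × 866 mm
F2: ⌊866/2⌋ × 612 = 433 × 612 mm
F3: ⌊612/2⌋ × 433 = 306 × 433 mm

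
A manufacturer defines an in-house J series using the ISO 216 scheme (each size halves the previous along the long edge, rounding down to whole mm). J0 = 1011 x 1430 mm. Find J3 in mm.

357 × 505 mm

J1 = 715 × 1011 mm (from J0 by 1 halving).
J2: ⌊1011/2⌋ × 715 = 505 × 715 mm
J3: ⌊715/2⌋ × 505 = 357 × 505 mm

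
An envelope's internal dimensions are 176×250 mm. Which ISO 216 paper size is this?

B5 (176 × 250 mm)

Aspect ratio 250/176 ≈ 1.420 — close to the ISO √2 ≈ 1.414.
In the B-series (B0 = 1000 × 1414 mm): B5 = 176 × 250 mm.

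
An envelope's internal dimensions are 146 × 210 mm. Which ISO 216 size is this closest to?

A5 (148 × 210 mm)

Aspect ratio 210/146 ≈ 1.438 (ISO target is √2 ≈ 1.414).
In the A-series (A0 area = 1 m²): A5 = 148 × 210 mm.
Off by 2 mm total — nearest standard size.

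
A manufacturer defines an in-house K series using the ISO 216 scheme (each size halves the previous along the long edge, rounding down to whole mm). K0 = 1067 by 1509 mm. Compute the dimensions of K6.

K1 = 754 × 1067 mm (from K0 by 1 halving).
K2: ⌊1067/2⌋ × 754 = 533 × 754 mm
K3: ⌊754/2⌋ × 533 = 377 × 533 mm
K4: ⌊533/2⌋ × 377 = 266 × 377 mm
K5: ⌊377/2⌋ × 266 = 188 × 266 mm
K6: ⌊266/2⌋ × 188 = 133 × 188 mm

133 × 188 mm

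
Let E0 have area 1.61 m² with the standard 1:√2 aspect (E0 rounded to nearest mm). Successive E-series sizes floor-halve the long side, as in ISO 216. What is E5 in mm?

188 × 266 mm

Let E0's short side be w mm. w · w√2 = 1.61 m² = 1,610,000 mm², so w ≈ 1067.0 mm and w√2 ≈ 1508.9 mm → E0 = 1067 × 1509 mm.
E1: ⌊1509/2⌋ × 1067 = 754 × 1067 mm
E2: ⌊1067/2⌋ × 754 = 533 × 754 mm
E3: ⌊754/2⌋ × 533 = 377 × 533 mm
E4: ⌊533/2⌋ × 377 = 266 × 377 mm
E5: ⌊377/2⌋ × 266 = 188 × 266 mm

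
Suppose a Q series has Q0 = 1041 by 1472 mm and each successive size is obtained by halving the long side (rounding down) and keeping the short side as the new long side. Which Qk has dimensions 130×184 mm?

Q6

Q0: 1041 × 1472 mm
Q1: 736 × 1041 mm
Q2: 520 × 736 mm
Q3: 368 × 520 mm
Q4: 260 × 368 mm
Q5: 184 × 260 mm
Q6: 130 × 184 mm
Q7: 92 × 130 mm
→ matches Q6.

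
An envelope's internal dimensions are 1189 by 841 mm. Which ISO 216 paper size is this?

Aspect ratio 1189/841 ≈ 1.414 — close to the ISO √2 ≈ 1.414.
In the A-series (A0 area = 1 m²): A0 = 841 × 1189 mm.

A0 (841 × 1189 mm)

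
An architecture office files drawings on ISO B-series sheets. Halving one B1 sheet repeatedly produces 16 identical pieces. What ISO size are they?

B5

16 = 2^4, so 4 halving steps.
B1 → B2 → … → B5 after 4 steps.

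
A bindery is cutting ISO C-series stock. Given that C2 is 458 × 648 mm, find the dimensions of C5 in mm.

C3: ⌊648/2⌋ × 458 = 324 × 458 mm
C4: ⌊458/2⌋ × 324 = 229 × 324 mm
C5: ⌊324/2⌋ × 229 = 162 × 229 mm

162 × 229 mm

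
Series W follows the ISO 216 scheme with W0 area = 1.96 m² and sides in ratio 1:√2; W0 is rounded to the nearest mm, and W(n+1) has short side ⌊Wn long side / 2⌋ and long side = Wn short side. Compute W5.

Let W0's short side be w mm. w · w√2 = 1.96 m² = 1,960,000 mm², so w ≈ 1177.3 mm and w√2 ≈ 1664.9 mm → W0 = 1177 × 1665 mm.
W1: ⌊1665/2⌋ × 1177 = 832 × 1177 mm
W2: ⌊1177/2⌋ × 832 = 588 × 832 mm
W3: ⌊832/2⌋ × 588 = 416 × 588 mm
W4: ⌊588/2⌋ × 416 = 294 × 416 mm
W5: ⌊416/2⌋ × 294 = 208 × 294 mm

208 × 294 mm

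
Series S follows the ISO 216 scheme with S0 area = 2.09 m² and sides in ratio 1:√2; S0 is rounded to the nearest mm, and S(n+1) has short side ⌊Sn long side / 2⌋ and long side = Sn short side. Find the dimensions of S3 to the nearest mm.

429 × 608 mm

Let S0's short side be w mm. w · w√2 = 2.09 m² = 2,090,000 mm², so w ≈ 1215.7 mm and w√2 ≈ 1719.2 mm → S0 = 1216 × 1719 mm.
S1: ⌊1719/2⌋ × 1216 = 859 × 1216 mm
S2: ⌊1216/2⌋ × 859 = 608 × 859 mm
S3: ⌊859/2⌋ × 608 = 429 × 608 mm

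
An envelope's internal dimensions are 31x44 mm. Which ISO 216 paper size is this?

Aspect ratio 44/31 ≈ 1.419 — close to the ISO √2 ≈ 1.414.
In the B-series (B0 = 1000 × 1414 mm): B10 = 31 × 44 mm.

B10 (31 × 44 mm)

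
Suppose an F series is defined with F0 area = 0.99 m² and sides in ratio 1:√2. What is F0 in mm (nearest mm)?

837 × 1183 mm

Let the short side be w mm. Then w · w√2 = 0.99 m² = 990,000 mm².
w² = 990,000/√2, so w ≈ 836.7 mm; long side = w√2 ≈ 1183.2 mm.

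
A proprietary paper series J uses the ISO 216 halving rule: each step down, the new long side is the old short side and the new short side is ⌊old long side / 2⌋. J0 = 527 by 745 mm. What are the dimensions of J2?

J1: ⌊745/2⌋ × 527 = 372 × 527 mm
J2: ⌊527/2⌋ × 372 = 263 × 372 mm

263 × 372 mm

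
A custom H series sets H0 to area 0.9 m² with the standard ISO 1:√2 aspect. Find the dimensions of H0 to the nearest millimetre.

Let the short side be w mm. Then w · w√2 = 0.9 m² = 900,000 mm².
w² = 900,000/√2, so w ≈ 797.7 mm; long side = w√2 ≈ 1128.2 mm.

798 × 1128 mm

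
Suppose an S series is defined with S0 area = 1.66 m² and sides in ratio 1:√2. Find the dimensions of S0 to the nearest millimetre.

Let the short side be w mm. Then w · w√2 = 1.66 m² = 1,660,000 mm².
w² = 1,660,000/√2, so w ≈ 1083.4 mm; long side = w√2 ≈ 1532.2 mm.

1083 × 1532 mm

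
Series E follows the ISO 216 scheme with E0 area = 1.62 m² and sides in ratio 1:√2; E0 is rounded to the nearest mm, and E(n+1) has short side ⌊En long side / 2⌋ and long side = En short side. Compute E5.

189 × 267 mm

Let E0's short side be w mm. w · w√2 = 1.62 m² = 1,620,000 mm², so w ≈ 1070.3 mm and w√2 ≈ 1513.6 mm → E0 = 1070 × 1514 mm.
E1: ⌊1514/2⌋ × 1070 = 757 × 1070 mm
E2: ⌊1070/2⌋ × 757 = 535 × 757 mm
E3: ⌊757/2⌋ × 535 = 378 × 535 mm
E4: ⌊535/2⌋ × 378 = 267 × 378 mm
E5: ⌊378/2⌋ × 267 = 189 × 267 mm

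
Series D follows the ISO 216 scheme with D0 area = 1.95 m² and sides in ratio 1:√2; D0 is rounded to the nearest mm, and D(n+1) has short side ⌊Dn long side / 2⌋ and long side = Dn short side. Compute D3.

415 × 587 mm

Let D0's short side be w mm. w · w√2 = 1.95 m² = 1,950,000 mm², so w ≈ 1174.2 mm and w√2 ≈ 1660.6 mm → D0 = 1174 × 1661 mm.
D1: ⌊1661/2⌋ × 1174 = 830 × 1174 mm
D2: ⌊1174/2⌋ × 830 = 587 × 830 mm
D3: ⌊830/2⌋ × 587 = 415 × 587 mm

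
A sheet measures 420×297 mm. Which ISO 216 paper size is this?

Aspect ratio 420/297 ≈ 1.414 — close to the ISO √2 ≈ 1.414.
In the A-series (A0 area = 1 m²): A3 = 297 × 420 mm.

A3 (297 × 420 mm)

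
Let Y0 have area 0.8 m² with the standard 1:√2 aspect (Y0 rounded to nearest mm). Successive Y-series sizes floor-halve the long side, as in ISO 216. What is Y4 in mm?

Let Y0's short side be w mm. w · w√2 = 0.8 m² = 800,000 mm², so w ≈ 752.1 mm and w√2 ≈ 1063.7 mm → Y0 = 752 × 1064 mm.
Y1: ⌊1064/2⌋ × 752 = 532 × 752 mm
Y2: ⌊752/2⌋ × 532 = 376 × 532 mm
Y3: ⌊532/2⌋ × 376 = 266 × 376 mm
Y4: ⌊376/2⌋ × 266 = 188 × 266 mm

188 × 266 mm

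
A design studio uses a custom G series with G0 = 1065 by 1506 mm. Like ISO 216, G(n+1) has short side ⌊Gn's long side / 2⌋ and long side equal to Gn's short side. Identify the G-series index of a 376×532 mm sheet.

G3

G0: 1065 × 1506 mm
G1: 753 × 1065 mm
G2: 532 × 753 mm
G3: 376 × 532 mm
G4: 266 × 376 mm
→ matches G3.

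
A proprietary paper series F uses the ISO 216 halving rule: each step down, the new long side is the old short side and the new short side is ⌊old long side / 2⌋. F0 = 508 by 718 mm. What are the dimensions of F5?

89 × 127 mm

F1: ⌊718/2⌋ × 508 = 359 × 508 mm
F2: ⌊508/2⌋ × 359 = 254 × 359 mm
F3: ⌊359/2⌋ × 254 = 179 × 254 mm
F4: ⌊254/2⌋ × 179 = 127 × 179 mm
F5: ⌊179/2⌋ × 127 = 89 × 127 mm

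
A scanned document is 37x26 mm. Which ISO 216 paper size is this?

A10 (26 × 37 mm)

Aspect ratio 37/26 ≈ 1.423 — close to the ISO √2 ≈ 1.414.
In the A-series (A0 area = 1 m²): A10 = 26 × 37 mm.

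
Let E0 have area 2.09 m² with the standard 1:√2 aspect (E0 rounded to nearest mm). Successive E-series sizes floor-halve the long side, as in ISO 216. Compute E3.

429 × 608 mm

Let E0's short side be w mm. w · w√2 = 2.09 m² = 2,090,000 mm², so w ≈ 1215.7 mm and w√2 ≈ 1719.2 mm → E0 = 1216 × 1719 mm.
E1: ⌊1719/2⌋ × 1216 = 859 × 1216 mm
E2: ⌊1216/2⌋ × 859 = 608 × 859 mm
E3: ⌊859/2⌋ × 608 = 429 × 608 mm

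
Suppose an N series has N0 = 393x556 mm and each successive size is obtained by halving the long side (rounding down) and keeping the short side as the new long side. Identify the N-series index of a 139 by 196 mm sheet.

N3

N0: 393 × 556 mm
N1: 278 × 393 mm
N2: 196 × 278 mm
N3: 139 × 196 mm
N4: 98 × 139 mm
→ matches N3.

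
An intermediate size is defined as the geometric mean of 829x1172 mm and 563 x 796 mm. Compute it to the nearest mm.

Short side: √(829 · 563) = √466727 ≈ 683.2 → 683 mm
Long side: √(1172 · 796) = √932912 ≈ 965.9 → 966 mm

683 × 966 mm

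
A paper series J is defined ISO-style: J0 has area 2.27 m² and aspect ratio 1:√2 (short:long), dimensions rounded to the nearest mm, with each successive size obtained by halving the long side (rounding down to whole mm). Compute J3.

Let J0's short side be w mm. w · w√2 = 2.27 m² = 2,270,000 mm², so w ≈ 1266.9 mm and w√2 ≈ 1791.7 mm → J0 = 1267 × 1792 mm.
J1: ⌊1792/2⌋ × 1267 = 896 × 1267 mm
J2: ⌊1267/2⌋ × 896 = 633 × 896 mm
J3: ⌊896/2⌋ × 633 = 448 × 633 mm

448 × 633 mm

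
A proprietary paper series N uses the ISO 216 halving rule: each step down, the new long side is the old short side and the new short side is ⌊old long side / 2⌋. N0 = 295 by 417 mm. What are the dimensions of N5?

52 × 73 mm

N1 = 208 × 295 mm (from N0 by 1 halving).
N2: ⌊295/2⌋ × 208 = 147 × 208 mm
N3: ⌊208/2⌋ × 147 = 104 × 147 mm
N4: ⌊147/2⌋ × 104 = 73 × 104 mm
N5: ⌊104/2⌋ × 73 = 52 × 73 mm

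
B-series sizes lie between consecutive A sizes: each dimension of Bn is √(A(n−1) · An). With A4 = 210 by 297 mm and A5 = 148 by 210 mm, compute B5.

Short side: √(210 · 148) = √31080 ≈ 176.3 → 176 mm
Long side: √(297 · 210) = √62370 ≈ 249.7 → 250 mm

176 × 250 mm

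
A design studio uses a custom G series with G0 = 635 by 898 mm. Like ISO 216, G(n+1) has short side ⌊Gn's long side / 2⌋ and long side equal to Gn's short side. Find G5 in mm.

112 × 158 mm

G1: ⌊898/2⌋ × 635 = 449 × 635 mm
G2: ⌊635/2⌋ × 449 = 317 × 449 mm
G3: ⌊449/2⌋ × 317 = 224 × 317 mm
G4: ⌊317/2⌋ × 224 = 158 × 224 mm
G5: ⌊224/2⌋ × 158 = 112 × 158 mm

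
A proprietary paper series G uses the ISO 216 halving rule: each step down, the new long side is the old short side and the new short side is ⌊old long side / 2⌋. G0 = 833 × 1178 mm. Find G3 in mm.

294 × 416 mm

G1: ⌊1178/2⌋ × 833 = 589 × 833 mm
G2: ⌊833/2⌋ × 589 = 416 × 589 mm
G3: ⌊589/2⌋ × 416 = 294 × 416 mm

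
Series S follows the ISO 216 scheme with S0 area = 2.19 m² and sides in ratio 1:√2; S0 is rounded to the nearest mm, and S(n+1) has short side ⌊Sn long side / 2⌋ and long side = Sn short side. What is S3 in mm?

Let S0's short side be w mm. w · w√2 = 2.19 m² = 2,190,000 mm², so w ≈ 1244.4 mm and w√2 ≈ 1759.9 mm → S0 = 1244 × 1760 mm.
S1: ⌊1760/2⌋ × 1244 = 880 × 1244 mm
S2: ⌊1244/2⌋ × 880 = 622 × 880 mm
S3: ⌊880/2⌋ × 622 = 440 × 622 mm

440 × 622 mm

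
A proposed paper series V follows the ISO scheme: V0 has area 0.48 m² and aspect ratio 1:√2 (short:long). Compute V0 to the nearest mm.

Let the short side be w mm. Then w · w√2 = 0.48 m² = 480,000 mm².
w² = 480,000/√2, so w ≈ 582.6 mm; long side = w√2 ≈ 823.9 mm.

583 × 824 mm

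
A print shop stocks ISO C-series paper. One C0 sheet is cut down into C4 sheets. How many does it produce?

Each ISO step halves the sheet: 1 × C0 → 2 × C1 → 4 × C2 → 8 × C3 → …
From C0 to C4 is 4 halving steps: 2^4 = 16.

16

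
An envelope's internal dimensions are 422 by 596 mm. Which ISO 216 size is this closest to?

A2 (420 × 594 mm)

Aspect ratio 596/422 ≈ 1.412 — close to the ISO √2 ≈ 1.414.
In the A-series (A0 area = 1 m²): A2 = 420 × 594 mm.
Off by 4 mm total — nearest standard size.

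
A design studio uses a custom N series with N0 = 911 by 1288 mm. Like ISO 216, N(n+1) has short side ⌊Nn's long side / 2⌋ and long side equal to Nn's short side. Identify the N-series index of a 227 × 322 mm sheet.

N0: 911 × 1288 mm
N1: 644 × 911 mm
N2: 455 × 644 mm
N3: 322 × 455 mm
N4: 227 × 322 mm
N5: 161 × 227 mm
→ matches N4.

N4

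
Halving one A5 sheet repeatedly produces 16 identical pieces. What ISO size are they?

16 = 2^4, so 4 halving steps.
A5 → A6 → … → A9 after 4 steps.

A9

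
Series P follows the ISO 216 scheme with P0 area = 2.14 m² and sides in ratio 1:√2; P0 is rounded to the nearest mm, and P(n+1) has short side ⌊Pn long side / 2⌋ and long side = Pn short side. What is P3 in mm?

Let P0's short side be w mm. w · w√2 = 2.14 m² = 2,140,000 mm², so w ≈ 1230.1 mm and w√2 ≈ 1739.7 mm → P0 = 1230 × 1740 mm.
P1: ⌊1740/2⌋ × 1230 = 870 × 1230 mm
P2: ⌊1230/2⌋ × 870 = 615 × 870 mm
P3: ⌊870/2⌋ × 615 = 435 × 615 mm

435 × 615 mm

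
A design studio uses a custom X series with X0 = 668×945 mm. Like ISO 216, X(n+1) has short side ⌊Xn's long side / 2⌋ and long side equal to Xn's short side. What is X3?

X1: ⌊945/2⌋ × 668 = 472 × 668 mm
X2: ⌊668/2⌋ × 472 = 334 × 472 mm
X3: ⌊472/2⌋ × 334 = 236 × 334 mm

236 × 334 mm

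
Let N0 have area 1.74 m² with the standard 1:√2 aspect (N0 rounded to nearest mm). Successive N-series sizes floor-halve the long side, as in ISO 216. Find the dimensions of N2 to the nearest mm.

554 × 784 mm

Let N0's short side be w mm. w · w√2 = 1.74 m² = 1,740,000 mm², so w ≈ 1109.2 mm and w√2 ≈ 1568.7 mm → N0 = 1109 × 1569 mm.
N1: ⌊1569/2⌋ × 1109 = 784 × 1109 mm
N2: ⌊1109/2⌋ × 784 = 554 × 784 mm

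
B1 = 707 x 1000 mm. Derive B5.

176 × 250 mm

B2: ⌊1000/2⌋ × 707 = 500 × 707 mm
B3: ⌊707/2⌋ × 500 = 353 × 500 mm
B4: ⌊500/2⌋ × 353 = 250 × 353 mm
B5: ⌊353/2⌋ × 250 = 176 × 250 mm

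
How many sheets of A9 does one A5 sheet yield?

A5 = 148 × 210 mm; A9 = 37 × 52 mm.
Each halving step doubles the count; 4 steps from A5 to A9.
2^4 = 16.

16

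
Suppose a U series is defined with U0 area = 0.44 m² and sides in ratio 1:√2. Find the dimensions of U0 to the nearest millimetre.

558 × 789 mm

Let the short side be w mm. Then w · w√2 = 0.44 m² = 440,000 mm².
w² = 440,000/√2, so w ≈ 557.8 mm; long side = w√2 ≈ 788.8 mm.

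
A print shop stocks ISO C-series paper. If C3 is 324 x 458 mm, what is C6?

114 × 162 mm

C4: ⌊458/2⌋ × 324 = 229 × 324 mm
C5: ⌊324/2⌋ × 229 = 162 × 229 mm
C6: ⌊229/2⌋ × 162 = 114 × 162 mm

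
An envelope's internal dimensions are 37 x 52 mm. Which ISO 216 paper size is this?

A9 (37 × 52 mm)

Aspect ratio 52/37 ≈ 1.405 — close to the ISO √2 ≈ 1.414.
In the A-series (A0 area = 1 m²): A9 = 37 × 52 mm.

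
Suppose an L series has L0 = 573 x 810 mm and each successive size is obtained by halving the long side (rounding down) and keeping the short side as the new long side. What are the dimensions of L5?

101 × 143 mm

L1 = 405 × 573 mm (from L0 by 1 halving).
L2: ⌊573/2⌋ × 405 = 286 × 405 mm
L3: ⌊405/2⌋ × 286 = 202 × 286 mm
L4: ⌊286/2⌋ × 202 = 143 × 202 mm
L5: ⌊202/2⌋ × 143 = 101 × 143 mm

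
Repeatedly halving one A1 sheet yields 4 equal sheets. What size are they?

4 = 2^2, so 2 halving steps.
A1 → A2 → … → A3 after 2 steps.

A3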